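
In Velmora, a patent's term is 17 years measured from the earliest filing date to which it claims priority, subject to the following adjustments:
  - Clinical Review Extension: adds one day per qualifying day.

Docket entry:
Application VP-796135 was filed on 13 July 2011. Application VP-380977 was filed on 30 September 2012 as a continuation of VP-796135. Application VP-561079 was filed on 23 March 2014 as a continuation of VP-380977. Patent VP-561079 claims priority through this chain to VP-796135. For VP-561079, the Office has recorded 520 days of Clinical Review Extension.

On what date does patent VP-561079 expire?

2029-12-15

Earliest priority filing: 13 July 2011.
Base term: 13 July 2011 + 17 years → 13 July 2028.
Clinical Review Extension: +520 days → 15 December 2029.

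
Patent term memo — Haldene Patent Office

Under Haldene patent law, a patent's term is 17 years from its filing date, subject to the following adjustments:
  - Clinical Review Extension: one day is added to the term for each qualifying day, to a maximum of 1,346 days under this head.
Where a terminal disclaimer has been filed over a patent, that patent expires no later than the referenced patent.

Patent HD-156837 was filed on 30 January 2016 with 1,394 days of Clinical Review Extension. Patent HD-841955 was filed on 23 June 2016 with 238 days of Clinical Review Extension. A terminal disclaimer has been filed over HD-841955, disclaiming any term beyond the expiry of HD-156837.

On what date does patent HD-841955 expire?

Natural term of HD-841955:
  Base: filing + 17 years → 23 June 2033.
  Clinical Review Extension: 238 days (within the 1346-day cap) → +238 days → 16 February 2034.
Expiry of referenced patent HD-156837:
  Base: filing + 17 years → 30 January 2033.
  Clinical Review Extension: 1394 days claimed exceeds the 1346-day cap, so +1346 days → 7 October 2036.
Terminal disclaimer: HD-841955 expires on the earlier of 16 February 2034 and 7 October 2036.

2034-02-16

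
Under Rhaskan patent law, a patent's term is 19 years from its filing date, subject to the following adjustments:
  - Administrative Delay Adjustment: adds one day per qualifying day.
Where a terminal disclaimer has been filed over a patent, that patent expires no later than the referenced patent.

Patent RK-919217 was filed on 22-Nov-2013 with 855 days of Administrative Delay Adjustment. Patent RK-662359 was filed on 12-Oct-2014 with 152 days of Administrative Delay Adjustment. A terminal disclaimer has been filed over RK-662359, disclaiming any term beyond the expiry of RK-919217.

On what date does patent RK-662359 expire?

March 13, 2034

Natural term of RK-662359:
  Base: filing + 19 years → 12 October 2033.
  Administrative Delay Adjustment: +152 days → 13 March 2034.
Expiry of referenced patent RK-919217:
  Base: filing + 19 years → 22 November 2032.
  Administrative Delay Adjustment: +855 days → 27 March 2035.
Terminal disclaimer: RK-662359 expires on the earlier of 13 March 2034 and 27 March 2035.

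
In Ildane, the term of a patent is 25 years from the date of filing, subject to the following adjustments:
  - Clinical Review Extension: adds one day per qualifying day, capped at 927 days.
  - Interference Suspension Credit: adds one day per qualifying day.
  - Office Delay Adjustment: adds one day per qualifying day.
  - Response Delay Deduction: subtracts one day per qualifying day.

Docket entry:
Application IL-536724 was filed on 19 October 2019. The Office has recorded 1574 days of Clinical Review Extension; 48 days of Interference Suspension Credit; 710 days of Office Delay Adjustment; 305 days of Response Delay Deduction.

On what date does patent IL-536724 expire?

Base term: filing date + 25 years → 19 October 2044.
Clinical Review Extension: 1574 days claimed exceeds the 927-day cap, so +927 days → 4 May 2047.
Interference Suspension Credit: +48 days → 21 June 2047.
Office Delay Adjustment: +710 days → 31 May 2049.
Response Delay Deduction: −305 days → 30 July 2048.

2048-07-30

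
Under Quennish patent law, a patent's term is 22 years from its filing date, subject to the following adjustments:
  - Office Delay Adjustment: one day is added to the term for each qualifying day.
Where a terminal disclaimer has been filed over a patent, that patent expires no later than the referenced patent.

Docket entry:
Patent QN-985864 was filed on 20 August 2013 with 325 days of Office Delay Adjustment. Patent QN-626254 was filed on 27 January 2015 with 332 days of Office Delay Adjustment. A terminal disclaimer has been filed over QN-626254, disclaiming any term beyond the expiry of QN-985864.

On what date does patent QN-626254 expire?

Natural term of QN-626254:
  Base: filing + 22 years → 27 January 2037.
  Office Delay Adjustment: +332 days → 25 December 2037.
Expiry of referenced patent QN-985864:
  Base: filing + 22 years → 20 August 2035.
  Office Delay Adjustment: +325 days → 10 July 2036.
Terminal disclaimer: QN-626254 expires on the earlier of 25 December 2037 and 10 July 2036.

2036-07-10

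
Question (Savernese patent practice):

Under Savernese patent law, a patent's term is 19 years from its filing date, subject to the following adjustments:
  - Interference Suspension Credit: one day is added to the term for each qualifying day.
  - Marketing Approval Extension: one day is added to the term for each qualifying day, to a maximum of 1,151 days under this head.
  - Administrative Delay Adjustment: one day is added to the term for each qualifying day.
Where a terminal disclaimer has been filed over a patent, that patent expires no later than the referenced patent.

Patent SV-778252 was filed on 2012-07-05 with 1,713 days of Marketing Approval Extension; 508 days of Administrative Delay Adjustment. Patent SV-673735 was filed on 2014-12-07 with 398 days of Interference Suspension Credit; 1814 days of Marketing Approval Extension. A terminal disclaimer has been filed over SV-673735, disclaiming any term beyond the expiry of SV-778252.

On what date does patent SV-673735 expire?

Natural term of SV-673735:
  Base: filing + 19 years → 7 December 2033.
  Interference Suspension Credit: +398 days → 9 January 2035.
  Marketing Approval Extension: 1814 days claimed exceeds the 1151-day cap, so +1151 days → 5 March 2038.
Expiry of referenced patent SV-778252:
  Base: filing + 19 years → 5 July 2031.
  Marketing Approval Extension: 1713 days claimed exceeds the 1151-day cap, so +1151 days → 29 August 2034.
  Administrative Delay Adjustment: +508 days → 19 January 2036.
Terminal disclaimer: SV-673735 expires on the earlier of 5 March 2038 and 19 January 2036.

January 19, 2036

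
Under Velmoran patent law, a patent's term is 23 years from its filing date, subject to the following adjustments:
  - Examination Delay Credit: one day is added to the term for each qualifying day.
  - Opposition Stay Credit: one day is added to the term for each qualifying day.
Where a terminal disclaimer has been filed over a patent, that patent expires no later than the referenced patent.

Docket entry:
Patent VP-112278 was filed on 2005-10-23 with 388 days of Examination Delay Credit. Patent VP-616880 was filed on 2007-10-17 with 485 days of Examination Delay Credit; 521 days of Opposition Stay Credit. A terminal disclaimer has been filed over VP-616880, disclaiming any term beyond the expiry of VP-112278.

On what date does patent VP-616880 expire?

2029-11-15

Natural term of VP-616880:
  Base: filing + 23 years → 17 October 2030.
  Examination Delay Credit: +485 days → 14 February 2032.
  Opposition Stay Credit: +521 days → 19 July 2033.
Expiry of referenced patent VP-112278:
  Base: filing + 23 years → 23 October 2028.
  Examination Delay Credit: +388 days → 15 November 2029.
Terminal disclaimer: VP-616880 expires on the earlier of 19 July 2033 and 15 November 2029.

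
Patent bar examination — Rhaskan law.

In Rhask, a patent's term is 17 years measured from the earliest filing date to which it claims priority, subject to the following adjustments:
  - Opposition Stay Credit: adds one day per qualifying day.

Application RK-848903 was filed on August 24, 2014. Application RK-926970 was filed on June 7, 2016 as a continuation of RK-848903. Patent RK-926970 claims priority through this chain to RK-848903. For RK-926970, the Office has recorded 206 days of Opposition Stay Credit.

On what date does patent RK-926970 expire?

Earliest priority filing: 24 August 2014.
Base term: 24 August 2014 + 17 years → 24 August 2031.
Opposition Stay Credit: +206 days → 17 March 2032.

2032-03-17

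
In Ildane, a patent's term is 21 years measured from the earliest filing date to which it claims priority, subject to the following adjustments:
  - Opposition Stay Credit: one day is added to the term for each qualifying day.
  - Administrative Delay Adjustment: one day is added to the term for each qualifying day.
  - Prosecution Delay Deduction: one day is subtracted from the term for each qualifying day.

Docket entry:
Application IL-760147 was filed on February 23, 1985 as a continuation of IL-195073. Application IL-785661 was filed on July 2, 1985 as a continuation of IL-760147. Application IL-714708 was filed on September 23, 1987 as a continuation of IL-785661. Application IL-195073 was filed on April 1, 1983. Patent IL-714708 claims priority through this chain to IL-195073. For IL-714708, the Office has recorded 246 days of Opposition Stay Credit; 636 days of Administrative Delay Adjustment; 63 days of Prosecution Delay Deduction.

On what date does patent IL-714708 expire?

Earliest priority filing: 1 April 1983.
Base term: 1 April 1983 + 21 years → 1 April 2004.
Opposition Stay Credit: +246 days → 3 December 2004.
Administrative Delay Adjustment: +636 days → 31 August 2006.
Prosecution Delay Deduction: −63 days → 29 June 2006.

2006-06-29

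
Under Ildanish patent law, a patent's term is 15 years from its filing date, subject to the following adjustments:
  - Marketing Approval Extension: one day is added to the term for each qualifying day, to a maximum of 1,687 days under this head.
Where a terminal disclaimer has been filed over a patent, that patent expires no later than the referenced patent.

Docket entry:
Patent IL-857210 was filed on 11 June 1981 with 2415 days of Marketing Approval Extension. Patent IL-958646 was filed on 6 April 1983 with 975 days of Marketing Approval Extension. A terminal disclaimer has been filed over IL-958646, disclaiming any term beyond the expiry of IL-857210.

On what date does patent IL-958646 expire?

Natural term of IL-958646:
  Base: filing + 15 years → 6 April 1998.
  Marketing Approval Extension: 975 days (within the 1687-day cap) → +975 days → 6 December 2000.
Expiry of referenced patent IL-857210:
  Base: filing + 15 years → 11 June 1996.
  Marketing Approval Extension: 2415 days claimed exceeds the 1687-day cap, so +1687 days → 23 January 2001.
Terminal disclaimer: IL-958646 expires on the earlier of 6 December 2000 and 23 January 2001.

2000-12-06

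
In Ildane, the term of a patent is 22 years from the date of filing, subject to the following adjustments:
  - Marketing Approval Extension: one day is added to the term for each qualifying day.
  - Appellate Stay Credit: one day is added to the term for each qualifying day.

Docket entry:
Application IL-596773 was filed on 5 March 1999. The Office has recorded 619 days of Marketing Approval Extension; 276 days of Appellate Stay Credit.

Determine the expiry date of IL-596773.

Base term: filing date + 22 years → 5 March 2021.
Marketing Approval Extension: +619 days → 14 November 2022.
Appellate Stay Credit: +276 days → 17 August 2023.

August 17, 2023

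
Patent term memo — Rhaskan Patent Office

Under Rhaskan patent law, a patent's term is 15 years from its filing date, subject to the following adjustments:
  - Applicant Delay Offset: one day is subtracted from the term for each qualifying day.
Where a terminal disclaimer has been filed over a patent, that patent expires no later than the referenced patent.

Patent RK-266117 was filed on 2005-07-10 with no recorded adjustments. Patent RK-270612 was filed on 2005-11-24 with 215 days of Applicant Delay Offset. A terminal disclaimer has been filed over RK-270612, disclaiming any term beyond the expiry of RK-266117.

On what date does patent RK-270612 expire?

Natural term of RK-270612:
  Base: filing + 15 years → 24 November 2020.
  Applicant Delay Offset: −215 days → 23 April 2020.
Expiry of referenced patent RK-266117:
  Base: filing + 15 years → 10 July 2020.
Terminal disclaimer: RK-270612 expires on the earlier of 23 April 2020 and 10 July 2020.

2020-04-23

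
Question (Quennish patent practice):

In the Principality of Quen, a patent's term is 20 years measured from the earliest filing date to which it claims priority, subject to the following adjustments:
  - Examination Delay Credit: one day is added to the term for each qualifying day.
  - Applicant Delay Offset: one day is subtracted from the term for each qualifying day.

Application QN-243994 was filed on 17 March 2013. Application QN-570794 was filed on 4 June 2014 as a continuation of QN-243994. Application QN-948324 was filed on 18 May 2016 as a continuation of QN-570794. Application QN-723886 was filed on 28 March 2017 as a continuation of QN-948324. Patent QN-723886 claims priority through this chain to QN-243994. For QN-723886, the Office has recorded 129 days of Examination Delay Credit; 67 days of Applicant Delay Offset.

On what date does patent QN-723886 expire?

May 18, 2033

Earliest priority filing: 17 March 2013.
Base term: 17 March 2013 + 20 years → 17 March 2033.
Examination Delay Credit: +129 days → 24 July 2033.
Applicant Delay Offset: −67 days → 18 May 2033.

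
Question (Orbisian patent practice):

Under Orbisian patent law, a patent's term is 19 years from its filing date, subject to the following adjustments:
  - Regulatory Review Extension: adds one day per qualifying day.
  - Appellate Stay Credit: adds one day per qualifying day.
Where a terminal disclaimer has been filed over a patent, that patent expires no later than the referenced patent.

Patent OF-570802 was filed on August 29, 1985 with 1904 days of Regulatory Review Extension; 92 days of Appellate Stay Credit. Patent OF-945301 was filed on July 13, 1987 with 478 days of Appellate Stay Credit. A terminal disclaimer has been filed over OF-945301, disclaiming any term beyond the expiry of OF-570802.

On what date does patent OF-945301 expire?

Natural term of OF-945301:
  Base: filing + 19 years → 13 July 2006.
  Appellate Stay Credit: +478 days → 3 November 2007.
Expiry of referenced patent OF-570802:
  Base: filing + 19 years → 29 August 2004.
  Regulatory Review Extension: +1904 days → 15 November 2009.
  Appellate Stay Credit: +92 days → 15 February 2010.
Terminal disclaimer: OF-945301 expires on the earlier of 3 November 2007 and 15 February 2010.

2007-11-03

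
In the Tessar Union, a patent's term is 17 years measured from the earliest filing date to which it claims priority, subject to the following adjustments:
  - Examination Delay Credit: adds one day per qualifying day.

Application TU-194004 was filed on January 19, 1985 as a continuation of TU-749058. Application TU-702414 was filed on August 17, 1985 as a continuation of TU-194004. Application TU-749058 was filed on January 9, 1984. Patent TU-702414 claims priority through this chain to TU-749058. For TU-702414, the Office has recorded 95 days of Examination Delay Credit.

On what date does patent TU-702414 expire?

April 14, 2001

Earliest priority filing: 9 January 1984.
Base term: 9 January 1984 + 17 years → 9 January 2001.
Examination Delay Credit: +95 days → 14 April 2001.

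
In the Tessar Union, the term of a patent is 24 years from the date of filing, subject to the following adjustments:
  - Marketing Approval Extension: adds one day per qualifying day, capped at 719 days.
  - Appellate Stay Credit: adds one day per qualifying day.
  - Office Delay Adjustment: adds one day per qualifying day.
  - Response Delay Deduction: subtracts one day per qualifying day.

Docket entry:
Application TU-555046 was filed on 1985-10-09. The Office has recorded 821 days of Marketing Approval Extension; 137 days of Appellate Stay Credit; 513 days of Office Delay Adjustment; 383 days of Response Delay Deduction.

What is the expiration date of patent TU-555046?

June 21, 2012

Base term: filing date + 24 years → 9 October 2009.
Marketing Approval Extension: 821 days claimed exceeds the 719-day cap, so +719 days → 28 September 2011.
Appellate Stay Credit: +137 days → 12 February 2012.
Office Delay Adjustment: +513 days → 9 July 2013.
Response Delay Deduction: −383 days → 21 June 2012.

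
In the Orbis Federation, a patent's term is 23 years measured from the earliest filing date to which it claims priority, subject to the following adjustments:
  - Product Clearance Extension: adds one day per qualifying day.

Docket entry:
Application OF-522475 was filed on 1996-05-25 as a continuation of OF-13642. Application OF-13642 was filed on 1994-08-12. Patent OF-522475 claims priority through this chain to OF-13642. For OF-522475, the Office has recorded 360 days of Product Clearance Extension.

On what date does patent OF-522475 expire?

2018-08-07

Earliest priority filing: 12 August 1994.
Base term: 12 August 1994 + 23 years → 12 August 2017.
Product Clearance Extension: +360 days → 7 August 2018.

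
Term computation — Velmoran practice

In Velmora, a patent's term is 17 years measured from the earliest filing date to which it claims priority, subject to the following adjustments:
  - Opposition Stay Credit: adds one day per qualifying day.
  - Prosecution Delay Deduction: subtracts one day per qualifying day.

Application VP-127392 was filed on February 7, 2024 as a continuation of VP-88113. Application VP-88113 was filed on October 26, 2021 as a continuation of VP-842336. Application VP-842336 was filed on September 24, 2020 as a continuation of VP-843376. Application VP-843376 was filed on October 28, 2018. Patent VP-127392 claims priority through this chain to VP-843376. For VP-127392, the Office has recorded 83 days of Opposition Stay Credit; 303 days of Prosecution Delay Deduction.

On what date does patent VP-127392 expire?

March 22, 2035

Earliest priority filing: 28 October 2018.
Base term: 28 October 2018 + 17 years → 28 October 2035.
Opposition Stay Credit: +83 days → 19 January 2036.
Prosecution Delay Deduction: −303 days → 22 March 2035.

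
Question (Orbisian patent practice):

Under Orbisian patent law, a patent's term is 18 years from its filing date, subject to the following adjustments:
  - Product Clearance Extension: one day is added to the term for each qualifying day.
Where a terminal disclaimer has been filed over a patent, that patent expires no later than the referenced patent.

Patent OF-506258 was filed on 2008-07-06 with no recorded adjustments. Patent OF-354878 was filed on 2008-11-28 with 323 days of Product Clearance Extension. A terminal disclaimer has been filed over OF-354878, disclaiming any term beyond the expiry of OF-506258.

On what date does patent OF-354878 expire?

Natural term of OF-354878:
  Base: filing + 18 years → 28 November 2026.
  Product Clearance Extension: +323 days → 17 October 2027.
Expiry of referenced patent OF-506258:
  Base: filing + 18 years → 6 July 2026.
Terminal disclaimer: OF-354878 expires on the earlier of 17 October 2027 and 6 July 2026.

July 6, 2026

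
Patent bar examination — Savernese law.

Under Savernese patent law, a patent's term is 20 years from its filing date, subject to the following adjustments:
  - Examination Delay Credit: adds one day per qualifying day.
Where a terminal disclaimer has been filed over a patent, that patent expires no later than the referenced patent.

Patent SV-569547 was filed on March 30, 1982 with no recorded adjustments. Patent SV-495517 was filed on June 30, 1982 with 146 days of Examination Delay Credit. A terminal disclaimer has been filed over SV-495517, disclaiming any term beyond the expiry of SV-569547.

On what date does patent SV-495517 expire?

2002-03-30

Natural term of SV-495517:
  Base: filing + 20 years → 30 June 2002.
  Examination Delay Credit: +146 days → 23 November 2002.
Expiry of referenced patent SV-569547:
  Base: filing + 20 years → 30 March 2002.
Terminal disclaimer: SV-495517 expires on the earlier of 23 November 2002 and 30 March 2002.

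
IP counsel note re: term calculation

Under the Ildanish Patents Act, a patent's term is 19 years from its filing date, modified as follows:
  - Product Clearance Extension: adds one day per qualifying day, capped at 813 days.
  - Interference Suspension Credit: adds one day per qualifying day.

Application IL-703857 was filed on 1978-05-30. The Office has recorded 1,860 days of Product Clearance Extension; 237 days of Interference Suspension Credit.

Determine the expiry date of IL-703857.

April 14, 2000

Base term: filing date + 19 years → 30 May 1997.
Product Clearance Extension: 1860 days claimed exceeds the 813-day cap, so +813 days → 21 August 1999.
Interference Suspension Credit: +237 days → 14 April 2000.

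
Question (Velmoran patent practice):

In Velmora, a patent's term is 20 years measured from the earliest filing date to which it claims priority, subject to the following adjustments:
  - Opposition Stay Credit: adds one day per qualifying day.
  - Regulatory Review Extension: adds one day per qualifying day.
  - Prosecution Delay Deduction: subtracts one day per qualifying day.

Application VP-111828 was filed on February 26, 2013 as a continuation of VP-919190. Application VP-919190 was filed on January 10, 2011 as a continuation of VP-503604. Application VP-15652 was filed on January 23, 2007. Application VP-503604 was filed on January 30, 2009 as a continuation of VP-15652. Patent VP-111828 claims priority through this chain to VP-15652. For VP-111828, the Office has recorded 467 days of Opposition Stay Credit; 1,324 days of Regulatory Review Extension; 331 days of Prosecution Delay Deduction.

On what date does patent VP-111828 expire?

Earliest priority filing: 23 January 2007.
Base term: 23 January 2007 + 20 years → 23 January 2027.
Opposition Stay Credit: +467 days → 4 May 2028.
Regulatory Review Extension: +1324 days → 19 December 2031.
Prosecution Delay Deduction: −331 days → 22 January 2031.

2031-01-22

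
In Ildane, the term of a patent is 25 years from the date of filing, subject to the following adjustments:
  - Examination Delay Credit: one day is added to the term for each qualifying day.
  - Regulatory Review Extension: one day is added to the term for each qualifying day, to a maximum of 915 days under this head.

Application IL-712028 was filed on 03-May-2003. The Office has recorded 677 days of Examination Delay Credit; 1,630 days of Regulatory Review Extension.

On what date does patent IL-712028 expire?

Base term: filing date + 25 years → 3 May 2028.
Examination Delay Credit: +677 days → 11 March 2030.
Regulatory Review Extension: 1630 days claimed exceeds the 915-day cap, so +915 days → 11 September 2032.

September 11, 2032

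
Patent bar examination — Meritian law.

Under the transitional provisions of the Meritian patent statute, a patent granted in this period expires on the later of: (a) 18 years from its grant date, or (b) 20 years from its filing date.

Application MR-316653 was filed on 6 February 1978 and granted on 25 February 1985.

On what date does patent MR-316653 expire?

(a) grant + 18 years → 25 February 2003.
(b) filing + 20 years → 6 February 1998.
Later of the two: 25 February 2003.

2003-02-25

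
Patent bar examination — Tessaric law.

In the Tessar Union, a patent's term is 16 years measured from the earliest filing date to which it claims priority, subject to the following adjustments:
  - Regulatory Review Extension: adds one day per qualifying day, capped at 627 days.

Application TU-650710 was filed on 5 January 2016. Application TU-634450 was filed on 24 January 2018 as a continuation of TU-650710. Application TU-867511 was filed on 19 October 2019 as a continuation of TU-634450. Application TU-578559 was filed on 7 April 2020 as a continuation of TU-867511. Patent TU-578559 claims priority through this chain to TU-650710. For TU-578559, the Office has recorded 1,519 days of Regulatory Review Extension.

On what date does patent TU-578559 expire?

2033-09-23

Earliest priority filing: 5 January 2016.
Base term: 5 January 2016 + 16 years → 5 January 2032.
Regulatory Review Extension: 1519 days claimed exceeds the 627-day cap, so +627 days → 23 September 2033.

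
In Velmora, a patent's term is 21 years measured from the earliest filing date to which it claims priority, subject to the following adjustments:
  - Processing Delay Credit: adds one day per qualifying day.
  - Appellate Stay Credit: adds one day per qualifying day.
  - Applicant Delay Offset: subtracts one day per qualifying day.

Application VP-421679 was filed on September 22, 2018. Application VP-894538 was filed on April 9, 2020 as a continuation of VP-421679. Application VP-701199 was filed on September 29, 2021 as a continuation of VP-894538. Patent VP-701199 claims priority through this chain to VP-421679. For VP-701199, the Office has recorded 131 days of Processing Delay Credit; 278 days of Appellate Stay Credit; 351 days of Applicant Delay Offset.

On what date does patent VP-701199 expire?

November 19, 2039

Earliest priority filing: 22 September 2018.
Base term: 22 September 2018 + 21 years → 22 September 2039.
Processing Delay Credit: +131 days → 31 January 2040.
Appellate Stay Credit: +278 days → 4 November 2040.
Applicant Delay Offset: −351 days → 19 November 2039.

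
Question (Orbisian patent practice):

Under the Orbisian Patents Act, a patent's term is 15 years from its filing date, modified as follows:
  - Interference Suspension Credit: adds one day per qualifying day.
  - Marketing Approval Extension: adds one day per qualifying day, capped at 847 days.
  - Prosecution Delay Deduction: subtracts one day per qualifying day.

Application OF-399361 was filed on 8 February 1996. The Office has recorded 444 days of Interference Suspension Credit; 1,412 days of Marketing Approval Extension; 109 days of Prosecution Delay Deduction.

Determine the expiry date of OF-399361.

2014-05-05

Base term: filing date + 15 years → 8 February 2011.
Interference Suspension Credit: +444 days → 27 April 2012.
Marketing Approval Extension: 1412 days claimed exceeds the 847-day cap, so +847 days → 22 August 2014.
Prosecution Delay Deduction: −109 days → 5 May 2014.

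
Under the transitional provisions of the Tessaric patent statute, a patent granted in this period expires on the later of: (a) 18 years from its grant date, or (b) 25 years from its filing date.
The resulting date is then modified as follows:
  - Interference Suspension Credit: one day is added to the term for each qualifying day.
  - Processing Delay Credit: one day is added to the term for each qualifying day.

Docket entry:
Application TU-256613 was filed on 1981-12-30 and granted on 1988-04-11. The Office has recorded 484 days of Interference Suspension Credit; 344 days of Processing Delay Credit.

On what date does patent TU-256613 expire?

2009-04-06

(a) grant + 18 years → 11 April 2006.
(b) filing + 25 years → 30 December 2006.
Later of the two: 30 December 2006.
Interference Suspension Credit: +484 days → 27 April 2008.
Processing Delay Credit: +344 days → 6 April 2009.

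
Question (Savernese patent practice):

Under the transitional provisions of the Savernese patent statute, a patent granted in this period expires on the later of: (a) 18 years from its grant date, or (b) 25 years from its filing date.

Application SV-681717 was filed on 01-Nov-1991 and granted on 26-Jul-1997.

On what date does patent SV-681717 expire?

(a) grant + 18 years → 26 July 2015.
(b) filing + 25 years → 1 November 2016.
Later of the two: 1 November 2016.

2016-11-01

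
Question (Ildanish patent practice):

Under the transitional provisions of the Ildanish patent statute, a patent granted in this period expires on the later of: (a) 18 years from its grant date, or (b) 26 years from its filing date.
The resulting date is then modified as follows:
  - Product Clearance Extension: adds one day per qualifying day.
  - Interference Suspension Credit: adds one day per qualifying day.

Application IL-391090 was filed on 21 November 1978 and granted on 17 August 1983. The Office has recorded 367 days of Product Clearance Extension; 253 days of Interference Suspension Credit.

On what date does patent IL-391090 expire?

(a) grant + 18 years → 17 August 2001.
(b) filing + 26 years → 21 November 2004.
Later of the two: 21 November 2004.
Product Clearance Extension: +367 days → 23 November 2005.
Interference Suspension Credit: +253 days → 3 August 2006.

August 3, 2006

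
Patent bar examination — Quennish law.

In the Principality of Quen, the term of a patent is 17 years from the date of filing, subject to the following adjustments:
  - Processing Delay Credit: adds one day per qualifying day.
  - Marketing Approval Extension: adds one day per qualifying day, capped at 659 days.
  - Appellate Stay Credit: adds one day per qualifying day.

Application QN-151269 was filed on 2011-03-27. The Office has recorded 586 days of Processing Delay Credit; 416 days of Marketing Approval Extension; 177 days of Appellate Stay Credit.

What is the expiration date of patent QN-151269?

2031-06-19

Base term: filing date + 17 years → 27 March 2028.
Processing Delay Credit: +586 days → 3 November 2029.
Marketing Approval Extension: 416 days (within the 659-day cap) → +416 days → 24 December 2030.
Appellate Stay Credit: +177 days → 19 June 2031.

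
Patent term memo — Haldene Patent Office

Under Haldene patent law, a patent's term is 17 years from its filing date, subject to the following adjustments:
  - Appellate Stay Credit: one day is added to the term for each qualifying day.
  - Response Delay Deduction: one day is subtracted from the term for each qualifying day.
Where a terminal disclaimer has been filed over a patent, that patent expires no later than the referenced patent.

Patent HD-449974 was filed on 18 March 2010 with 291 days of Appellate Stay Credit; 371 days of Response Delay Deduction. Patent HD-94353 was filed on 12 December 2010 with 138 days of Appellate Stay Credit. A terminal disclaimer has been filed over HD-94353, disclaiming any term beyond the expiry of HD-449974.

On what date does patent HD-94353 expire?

December 28, 2026

Natural term of HD-94353:
  Base: filing + 17 years → 12 December 2027.
  Appellate Stay Credit: +138 days → 28 April 2028.
Expiry of referenced patent HD-449974:
  Base: filing + 17 years → 18 March 2027.
  Appellate Stay Credit: +291 days → 3 January 2028.
  Response Delay Deduction: −371 days → 28 December 2026.
Terminal disclaimer: HD-94353 expires on the earlier of 28 April 2028 and 28 December 2026.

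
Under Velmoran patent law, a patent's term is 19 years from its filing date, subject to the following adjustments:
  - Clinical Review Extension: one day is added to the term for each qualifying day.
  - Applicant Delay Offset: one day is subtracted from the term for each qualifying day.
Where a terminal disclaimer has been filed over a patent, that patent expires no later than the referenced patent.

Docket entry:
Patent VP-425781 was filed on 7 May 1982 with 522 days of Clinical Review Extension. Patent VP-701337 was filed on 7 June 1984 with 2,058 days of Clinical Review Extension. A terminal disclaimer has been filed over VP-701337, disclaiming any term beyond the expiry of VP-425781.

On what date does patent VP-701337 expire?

2002-10-11

Natural term of VP-701337:
  Base: filing + 19 years → 7 June 2003.
  Clinical Review Extension: +2058 days → 24 January 2009.
Expiry of referenced patent VP-425781:
  Base: filing + 19 years → 7 May 2001.
  Clinical Review Extension: +522 days → 11 October 2002.
Terminal disclaimer: VP-701337 expires on the earlier of 24 January 2009 and 11 October 2002.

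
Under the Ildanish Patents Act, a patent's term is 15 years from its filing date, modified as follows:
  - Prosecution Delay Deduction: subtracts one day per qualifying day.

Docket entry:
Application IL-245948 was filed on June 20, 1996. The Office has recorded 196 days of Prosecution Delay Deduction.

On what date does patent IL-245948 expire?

December 6, 2010

Base term: filing date + 15 years → 20 June 2011.
Prosecution Delay Deduction: −196 days → 6 December 2010.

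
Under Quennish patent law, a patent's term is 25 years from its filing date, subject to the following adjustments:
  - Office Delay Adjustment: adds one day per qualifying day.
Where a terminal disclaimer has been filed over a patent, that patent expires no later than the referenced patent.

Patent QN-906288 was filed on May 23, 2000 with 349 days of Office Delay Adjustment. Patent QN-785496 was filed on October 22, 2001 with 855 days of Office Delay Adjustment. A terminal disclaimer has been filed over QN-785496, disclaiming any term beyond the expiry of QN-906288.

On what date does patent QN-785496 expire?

Natural term of QN-785496:
  Base: filing + 25 years → 22 October 2026.
  Office Delay Adjustment: +855 days → 23 February 2029.
Expiry of referenced patent QN-906288:
  Base: filing + 25 years → 23 May 2025.
  Office Delay Adjustment: +349 days → 7 May 2026.
Terminal disclaimer: QN-785496 expires on the earlier of 23 February 2029 and 7 May 2026.

2026-05-07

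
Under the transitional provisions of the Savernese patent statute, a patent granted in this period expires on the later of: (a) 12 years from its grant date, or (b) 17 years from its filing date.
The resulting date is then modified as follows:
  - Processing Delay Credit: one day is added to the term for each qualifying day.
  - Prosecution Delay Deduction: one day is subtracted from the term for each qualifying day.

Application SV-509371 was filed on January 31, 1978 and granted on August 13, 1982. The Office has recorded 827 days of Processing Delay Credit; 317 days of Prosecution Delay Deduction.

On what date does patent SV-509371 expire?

(a) grant + 12 years → 13 August 1994.
(b) filing + 17 years → 31 January 1995.
Later of the two: 31 January 1995.
Processing Delay Credit: +827 days → 7 May 1997.
Prosecution Delay Deduction: −317 days → 24 June 1996.

June 24, 1996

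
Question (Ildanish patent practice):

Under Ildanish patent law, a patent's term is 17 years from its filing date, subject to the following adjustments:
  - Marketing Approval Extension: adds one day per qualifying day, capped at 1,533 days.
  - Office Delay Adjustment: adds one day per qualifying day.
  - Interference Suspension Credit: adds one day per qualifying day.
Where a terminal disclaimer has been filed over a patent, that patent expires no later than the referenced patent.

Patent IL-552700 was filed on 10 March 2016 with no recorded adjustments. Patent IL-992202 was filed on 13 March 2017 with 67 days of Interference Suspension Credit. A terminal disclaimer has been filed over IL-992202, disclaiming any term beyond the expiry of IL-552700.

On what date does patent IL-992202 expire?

Natural term of IL-992202:
  Base: filing + 17 years → 13 March 2034.
  Interference Suspension Credit: +67 days → 19 May 2034.
Expiry of referenced patent IL-552700:
  Base: filing + 17 years → 10 March 2033.
Terminal disclaimer: IL-992202 expires on the earlier of 19 May 2034 and 10 March 2033.

March 10, 2033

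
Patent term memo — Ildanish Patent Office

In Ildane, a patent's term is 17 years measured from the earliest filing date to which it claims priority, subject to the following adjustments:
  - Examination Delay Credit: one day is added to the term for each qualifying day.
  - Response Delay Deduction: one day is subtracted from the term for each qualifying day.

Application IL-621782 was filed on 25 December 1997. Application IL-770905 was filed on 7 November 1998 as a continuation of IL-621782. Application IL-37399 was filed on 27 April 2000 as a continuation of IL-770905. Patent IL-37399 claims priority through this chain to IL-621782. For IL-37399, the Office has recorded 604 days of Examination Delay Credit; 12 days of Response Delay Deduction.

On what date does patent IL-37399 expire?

2016-08-08

Earliest priority filing: 25 December 1997.
Base term: 25 December 1997 + 17 years → 25 December 2014.
Examination Delay Credit: +604 days → 20 August 2016.
Response Delay Deduction: −12 days → 8 August 2016.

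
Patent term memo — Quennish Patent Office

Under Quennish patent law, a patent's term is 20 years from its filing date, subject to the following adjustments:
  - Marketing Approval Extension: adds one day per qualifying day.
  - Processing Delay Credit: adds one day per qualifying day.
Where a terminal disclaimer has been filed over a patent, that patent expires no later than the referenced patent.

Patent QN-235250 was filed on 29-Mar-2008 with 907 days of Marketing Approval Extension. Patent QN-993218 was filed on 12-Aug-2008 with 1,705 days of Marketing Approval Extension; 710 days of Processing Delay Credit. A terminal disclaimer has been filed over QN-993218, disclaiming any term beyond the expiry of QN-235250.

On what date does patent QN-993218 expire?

Natural term of QN-993218:
  Base: filing + 20 years → 12 August 2028.
  Marketing Approval Extension: +1705 days → 13 April 2033.
  Processing Delay Credit: +710 days → 24 March 2035.
Expiry of referenced patent QN-235250:
  Base: filing + 20 years → 29 March 2028.
  Marketing Approval Extension: +907 days → 22 September 2030.
Terminal disclaimer: QN-993218 expires on the earlier of 24 March 2035 and 22 September 2030.

2030-09-22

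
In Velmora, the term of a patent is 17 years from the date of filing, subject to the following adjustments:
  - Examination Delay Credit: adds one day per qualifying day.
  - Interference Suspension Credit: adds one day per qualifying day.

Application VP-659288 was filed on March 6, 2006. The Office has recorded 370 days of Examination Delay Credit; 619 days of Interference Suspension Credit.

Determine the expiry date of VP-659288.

November 19, 2025

Base term: filing date + 17 years → 6 March 2023.
Examination Delay Credit: +370 days → 10 March 2024.
Interference Suspension Credit: +619 days → 19 November 2025.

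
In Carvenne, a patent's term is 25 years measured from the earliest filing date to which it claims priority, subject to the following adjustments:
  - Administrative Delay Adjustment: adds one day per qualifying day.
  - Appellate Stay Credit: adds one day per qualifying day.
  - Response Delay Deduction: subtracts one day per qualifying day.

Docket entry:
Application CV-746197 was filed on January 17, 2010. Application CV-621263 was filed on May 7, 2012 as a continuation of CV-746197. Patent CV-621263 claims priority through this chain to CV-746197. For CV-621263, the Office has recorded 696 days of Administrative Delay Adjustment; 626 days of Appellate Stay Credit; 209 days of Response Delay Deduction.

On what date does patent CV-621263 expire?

2038-02-03

Earliest priority filing: 17 January 2010.
Base term: 17 January 2010 + 25 years → 17 January 2035.
Administrative Delay Adjustment: +696 days → 13 December 2036.
Appellate Stay Credit: +626 days → 31 August 2038.
Response Delay Deduction: −209 days → 3 February 2038.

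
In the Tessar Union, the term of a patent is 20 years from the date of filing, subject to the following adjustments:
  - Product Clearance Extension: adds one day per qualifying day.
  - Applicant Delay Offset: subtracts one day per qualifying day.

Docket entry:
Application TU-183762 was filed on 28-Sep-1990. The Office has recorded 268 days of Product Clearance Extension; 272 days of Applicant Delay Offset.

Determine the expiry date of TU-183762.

September 24, 2010

Base term: filing date + 20 years → 28 September 2010.
Product Clearance Extension: +268 days → 23 June 2011.
Applicant Delay Offset: −272 days → 24 September 2010.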